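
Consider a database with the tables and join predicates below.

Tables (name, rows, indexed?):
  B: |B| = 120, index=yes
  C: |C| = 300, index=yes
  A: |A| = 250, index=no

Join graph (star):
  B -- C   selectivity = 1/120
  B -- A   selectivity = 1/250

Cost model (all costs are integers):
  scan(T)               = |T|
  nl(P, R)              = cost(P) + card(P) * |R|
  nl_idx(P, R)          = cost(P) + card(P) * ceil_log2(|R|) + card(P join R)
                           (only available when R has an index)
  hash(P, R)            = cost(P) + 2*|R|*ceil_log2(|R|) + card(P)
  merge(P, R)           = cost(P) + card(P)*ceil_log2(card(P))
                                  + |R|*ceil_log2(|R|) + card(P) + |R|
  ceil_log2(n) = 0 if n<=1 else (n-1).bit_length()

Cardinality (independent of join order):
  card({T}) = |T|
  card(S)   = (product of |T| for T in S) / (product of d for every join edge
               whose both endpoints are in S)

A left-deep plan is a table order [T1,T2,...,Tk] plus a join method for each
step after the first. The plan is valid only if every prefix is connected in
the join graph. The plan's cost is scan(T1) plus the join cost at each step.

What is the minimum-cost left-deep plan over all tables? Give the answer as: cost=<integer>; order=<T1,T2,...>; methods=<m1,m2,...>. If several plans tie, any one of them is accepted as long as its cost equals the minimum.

cost=3500; order=A,B,C; methods=nl_idx,nl_idx

Selinger DP (subsets sized 1..n):
  {B}: scan cost=120, card=120
  {C}: scan cost=300, card=300
  {A}: scan cost=250, card=250
  {BC}: card=300; try (C,nl_idx)→1500, (B,hash)→2280, (B,nl_idx)→2700, (C,merge)→4080, (B,merge)→4260, (C,hash)→5640 …(+2); best=1500 via (C,nl_idx)
  {AB}: card=120; try (B,nl_idx)→2120, (B,hash)→2180, (A,merge)→3330, (B,merge)→3460, (A,hash)→4240, (A,nl)→30120 …(+1); best=2120 via (B,nl_idx)
  {ABC}: card=300; try (C,nl_idx)→3500, (A,hash)→5800, (C,merge)→6080, (A,merge)→6750, (C,hash)→7640, (C,nl)→38120 …(+1); best=3500 via (C,nl_idx)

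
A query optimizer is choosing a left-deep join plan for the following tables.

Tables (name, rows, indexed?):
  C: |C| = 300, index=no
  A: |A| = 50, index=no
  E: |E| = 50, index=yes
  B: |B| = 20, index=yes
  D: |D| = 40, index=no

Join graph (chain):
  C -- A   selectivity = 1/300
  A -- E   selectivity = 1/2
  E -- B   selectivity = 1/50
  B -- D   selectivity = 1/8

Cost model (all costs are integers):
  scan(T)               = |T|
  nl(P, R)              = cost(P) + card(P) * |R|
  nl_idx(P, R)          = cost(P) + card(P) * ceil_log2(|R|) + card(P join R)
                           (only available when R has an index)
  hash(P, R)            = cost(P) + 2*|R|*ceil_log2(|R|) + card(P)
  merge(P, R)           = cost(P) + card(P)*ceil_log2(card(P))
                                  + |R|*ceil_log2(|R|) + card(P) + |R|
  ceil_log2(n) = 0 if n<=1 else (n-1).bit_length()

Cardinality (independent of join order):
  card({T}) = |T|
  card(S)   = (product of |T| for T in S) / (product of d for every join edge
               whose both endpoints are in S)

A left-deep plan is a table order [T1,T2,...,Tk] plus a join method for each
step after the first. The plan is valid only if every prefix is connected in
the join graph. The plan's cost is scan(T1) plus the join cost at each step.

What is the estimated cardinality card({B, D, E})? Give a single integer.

Tables in S: B(20), D(40), E(50)
Edges inside S: E-B(d=50), B-D(d=8)
numerator = 20 * 40 * 50 = 40000
denominator = 50 * 8 = 400
card(S) = 40000 / 400 = 100

100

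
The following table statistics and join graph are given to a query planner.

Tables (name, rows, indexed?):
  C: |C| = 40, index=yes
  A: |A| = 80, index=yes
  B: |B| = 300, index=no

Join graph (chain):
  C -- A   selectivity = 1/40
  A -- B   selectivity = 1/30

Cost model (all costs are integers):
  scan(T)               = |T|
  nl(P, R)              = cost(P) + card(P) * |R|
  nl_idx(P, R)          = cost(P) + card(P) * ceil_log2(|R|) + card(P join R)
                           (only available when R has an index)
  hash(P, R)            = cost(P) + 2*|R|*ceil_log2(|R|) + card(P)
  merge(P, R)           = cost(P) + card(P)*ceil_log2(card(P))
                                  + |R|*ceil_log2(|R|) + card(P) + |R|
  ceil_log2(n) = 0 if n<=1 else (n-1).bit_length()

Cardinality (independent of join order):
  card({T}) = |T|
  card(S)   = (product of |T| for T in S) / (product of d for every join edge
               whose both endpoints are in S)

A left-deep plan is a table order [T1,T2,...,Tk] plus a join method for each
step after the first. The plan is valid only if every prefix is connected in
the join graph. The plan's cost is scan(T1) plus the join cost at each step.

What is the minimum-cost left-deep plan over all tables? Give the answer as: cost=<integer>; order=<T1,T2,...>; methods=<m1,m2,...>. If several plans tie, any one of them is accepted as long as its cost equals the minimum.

Selinger DP (subsets sized 1..n):
  {C}: scan cost=40, card=40
  {A}: scan cost=80, card=80
  {B}: scan cost=300, card=300
  {AC}: card=80; try (A,nl_idx)→400, (C,hash)→640, (C,nl_idx)→640, (A,merge)→960, (C,merge)→1000, (A,hash)→1200 …(+2); best=400 via (A,nl_idx)
  {AB}: card=800; try (A,hash)→1720, (A,nl_idx)→3200, (B,merge)→3720, (A,merge)→3940, (B,hash)→5560, (B,nl)→24080 …(+1); best=1720 via (A,hash)
  {ABC}: card=800; try (C,hash)→3000, (B,merge)→4040, (B,hash)→5880, (C,nl_idx)→7320, (C,merge)→10800, (B,nl)→24400 …(+1); best=3000 via (C,hash)

cost=3000; order=B,A,C; methods=hash,hash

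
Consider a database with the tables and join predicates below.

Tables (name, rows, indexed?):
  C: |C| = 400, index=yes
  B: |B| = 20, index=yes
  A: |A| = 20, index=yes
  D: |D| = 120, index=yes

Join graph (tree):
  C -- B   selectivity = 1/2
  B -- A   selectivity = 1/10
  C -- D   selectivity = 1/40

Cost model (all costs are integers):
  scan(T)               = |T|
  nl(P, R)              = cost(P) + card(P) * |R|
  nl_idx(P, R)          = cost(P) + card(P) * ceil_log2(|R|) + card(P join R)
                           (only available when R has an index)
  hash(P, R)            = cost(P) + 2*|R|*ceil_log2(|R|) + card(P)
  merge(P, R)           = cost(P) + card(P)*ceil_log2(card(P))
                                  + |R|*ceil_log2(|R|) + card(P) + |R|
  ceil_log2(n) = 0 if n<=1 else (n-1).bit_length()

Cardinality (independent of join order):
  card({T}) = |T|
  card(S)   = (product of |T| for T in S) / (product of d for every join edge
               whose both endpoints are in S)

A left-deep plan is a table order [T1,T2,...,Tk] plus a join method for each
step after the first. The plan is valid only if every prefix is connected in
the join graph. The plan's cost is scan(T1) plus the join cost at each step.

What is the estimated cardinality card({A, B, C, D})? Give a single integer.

24000

Tables in S: A(20), B(20), C(400), D(120)
Edges inside S: C-B(d=2), B-A(d=10), C-D(d=40)
numerator = 20 * 20 * 400 * 120 = 19200000
denominator = 2 * 10 * 40 = 800
card(S) = 19200000 / 800 = 24000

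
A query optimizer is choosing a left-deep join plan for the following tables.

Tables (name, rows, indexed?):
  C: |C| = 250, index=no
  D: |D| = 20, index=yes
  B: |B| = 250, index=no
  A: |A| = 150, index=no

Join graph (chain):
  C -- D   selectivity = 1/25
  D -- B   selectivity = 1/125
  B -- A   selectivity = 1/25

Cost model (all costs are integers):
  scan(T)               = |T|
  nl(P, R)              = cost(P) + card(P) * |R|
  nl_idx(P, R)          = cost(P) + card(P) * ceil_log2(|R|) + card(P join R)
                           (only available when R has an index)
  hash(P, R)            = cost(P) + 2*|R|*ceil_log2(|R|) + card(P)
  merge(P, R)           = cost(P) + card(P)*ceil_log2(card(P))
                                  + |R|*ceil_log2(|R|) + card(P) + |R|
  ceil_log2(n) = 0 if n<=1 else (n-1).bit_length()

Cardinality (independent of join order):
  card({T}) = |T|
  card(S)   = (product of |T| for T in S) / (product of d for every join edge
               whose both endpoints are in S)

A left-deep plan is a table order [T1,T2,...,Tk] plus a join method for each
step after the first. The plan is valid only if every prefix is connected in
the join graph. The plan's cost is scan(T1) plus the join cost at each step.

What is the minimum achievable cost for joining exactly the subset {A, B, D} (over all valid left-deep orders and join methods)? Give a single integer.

2330

Selinger DP over subsets of {A,B,D}:
  {D}: scan cost=20, card=20
  {B}: scan cost=250, card=250
  {A}: scan cost=150, card=150
  {BD}: card=40; try (D,hash)→700, (D,nl_idx)→1540, (B,merge)→2390, (D,merge)→2620, (B,hash)→4040, (B,nl)→5020 …(+1); best=700 via (D,hash)
  {AB}: card=1500; try (A,hash)→2900, (B,merge)→3750, (A,merge)→3850, (B,hash)→4300, (B,nl)→37650, (A,nl)→37750; best=2900 via (A,hash)
  {ABD}: card=240; try (A,merge)→2330, (A,hash)→3140, (D,hash)→4600, (A,nl)→6700, (D,nl_idx)→10640, (D,merge)→21020 …(+1); best=2330 via (A,merge)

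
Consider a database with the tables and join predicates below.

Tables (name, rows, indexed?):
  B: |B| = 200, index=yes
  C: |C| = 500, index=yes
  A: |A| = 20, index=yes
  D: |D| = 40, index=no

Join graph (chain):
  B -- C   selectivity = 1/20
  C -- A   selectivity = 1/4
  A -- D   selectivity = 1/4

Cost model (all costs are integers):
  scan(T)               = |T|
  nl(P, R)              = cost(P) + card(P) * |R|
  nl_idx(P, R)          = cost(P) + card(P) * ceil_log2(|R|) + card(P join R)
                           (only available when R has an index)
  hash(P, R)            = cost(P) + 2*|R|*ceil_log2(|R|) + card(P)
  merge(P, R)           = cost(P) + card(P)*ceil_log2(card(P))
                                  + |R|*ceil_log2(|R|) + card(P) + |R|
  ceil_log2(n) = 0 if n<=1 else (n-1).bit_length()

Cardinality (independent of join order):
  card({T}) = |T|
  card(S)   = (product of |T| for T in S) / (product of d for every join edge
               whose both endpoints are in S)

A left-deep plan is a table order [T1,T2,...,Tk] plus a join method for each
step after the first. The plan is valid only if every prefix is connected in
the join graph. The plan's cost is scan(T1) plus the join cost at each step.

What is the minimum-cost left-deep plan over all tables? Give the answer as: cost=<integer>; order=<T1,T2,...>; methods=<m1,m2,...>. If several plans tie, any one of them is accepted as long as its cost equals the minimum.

cost=32380; order=C,A,B,D; methods=hash,hash,hash

Selinger DP (subsets sized 1..n):
  {B}: scan cost=200, card=200
  {C}: scan cost=500, card=500
  {A}: scan cost=20, card=20
  {D}: scan cost=40, card=40
  {BC}: card=5000; try (B,hash)→4200, (C,merge)→7000, (C,nl_idx)→7000, (B,merge)→7300, (C,hash)→9400, (B,nl_idx)→9500 …(+2); best=4200 via (B,hash)
  {AC}: card=2500; try (A,hash)→1200, (C,nl_idx)→2700, (C,merge)→5140, (A,nl_idx)→5500, (A,merge)→5620, (C,hash)→9040 …(+2); best=1200 via (A,hash)
  {AD}: card=200; try (A,hash)→280, (D,merge)→420, (A,merge)→440, (A,nl_idx)→440, (D,hash)→520, (D,nl)→820 …(+1); best=280 via (A,hash)
  {ABC}: card=25000; try (B,hash)→6900, (A,hash)→9400, (B,merge)→35500, (B,nl_idx)→46200, (A,nl_idx)→54200, (A,merge)→74320 …(+2); best=6900 via (B,hash)
  {ACD}: card=25000; try (D,hash)→4180, (C,merge)→7080, (C,hash)→9480, (C,nl_idx)→27080, (D,merge)→33980, (C,nl)→100280 …(+1); best=4180 via (D,hash)
  {ABCD}: card=250000; try (D,hash)→32380, (B,hash)→32380, (B,merge)→405980, (D,merge)→407180, (B,nl_idx)→454180, (D,nl)→1006900 …(+1); best=32380 via (D,hash)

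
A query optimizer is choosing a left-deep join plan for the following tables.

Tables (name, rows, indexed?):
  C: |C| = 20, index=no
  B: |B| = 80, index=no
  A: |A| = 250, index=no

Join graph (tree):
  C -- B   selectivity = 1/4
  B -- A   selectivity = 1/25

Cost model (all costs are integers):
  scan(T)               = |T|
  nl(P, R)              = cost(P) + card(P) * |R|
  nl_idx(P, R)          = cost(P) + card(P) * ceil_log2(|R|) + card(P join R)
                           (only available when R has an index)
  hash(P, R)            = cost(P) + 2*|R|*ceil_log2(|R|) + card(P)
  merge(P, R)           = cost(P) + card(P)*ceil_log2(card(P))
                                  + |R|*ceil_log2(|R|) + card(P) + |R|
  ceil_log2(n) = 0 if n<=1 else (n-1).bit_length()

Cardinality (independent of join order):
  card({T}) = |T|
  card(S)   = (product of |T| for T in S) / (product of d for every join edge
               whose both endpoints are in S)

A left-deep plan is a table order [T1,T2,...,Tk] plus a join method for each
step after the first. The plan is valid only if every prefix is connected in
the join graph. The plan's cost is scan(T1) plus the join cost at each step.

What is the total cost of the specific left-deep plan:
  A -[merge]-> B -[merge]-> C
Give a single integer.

step 1: scan A: cost=250, card=250
step 2: join B via merge
    card(P join B) = 250*80/(25) = 800
    cost = 250 + 250*8 + 80*7 + 250 + 80 = 3140
step 3: join C via merge
    card(P join C) = 800*20/(4) = 4000
    cost = 3140 + 800*10 + 20*5 + 800 + 20 = 12060

12060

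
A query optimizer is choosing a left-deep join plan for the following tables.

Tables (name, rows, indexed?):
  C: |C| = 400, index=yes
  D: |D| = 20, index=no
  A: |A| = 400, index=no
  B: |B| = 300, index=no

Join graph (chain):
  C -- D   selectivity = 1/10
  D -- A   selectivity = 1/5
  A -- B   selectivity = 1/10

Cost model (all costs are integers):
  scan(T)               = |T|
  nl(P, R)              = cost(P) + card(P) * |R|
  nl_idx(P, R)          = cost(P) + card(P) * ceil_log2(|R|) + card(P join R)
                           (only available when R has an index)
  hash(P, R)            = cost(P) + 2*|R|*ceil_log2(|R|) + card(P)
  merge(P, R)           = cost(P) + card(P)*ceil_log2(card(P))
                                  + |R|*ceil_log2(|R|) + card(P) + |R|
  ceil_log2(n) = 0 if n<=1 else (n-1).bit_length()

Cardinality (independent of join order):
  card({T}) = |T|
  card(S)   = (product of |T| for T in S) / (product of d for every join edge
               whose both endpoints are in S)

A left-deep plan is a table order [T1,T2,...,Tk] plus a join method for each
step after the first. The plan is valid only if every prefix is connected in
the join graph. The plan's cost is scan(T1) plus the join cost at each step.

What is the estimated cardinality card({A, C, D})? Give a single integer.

Tables in S: A(400), C(400), D(20)
Edges inside S: C-D(d=10), D-A(d=5)
numerator = 400 * 400 * 20 = 3200000
denominator = 10 * 5 = 50
card(S) = 3200000 / 50 = 64000

64000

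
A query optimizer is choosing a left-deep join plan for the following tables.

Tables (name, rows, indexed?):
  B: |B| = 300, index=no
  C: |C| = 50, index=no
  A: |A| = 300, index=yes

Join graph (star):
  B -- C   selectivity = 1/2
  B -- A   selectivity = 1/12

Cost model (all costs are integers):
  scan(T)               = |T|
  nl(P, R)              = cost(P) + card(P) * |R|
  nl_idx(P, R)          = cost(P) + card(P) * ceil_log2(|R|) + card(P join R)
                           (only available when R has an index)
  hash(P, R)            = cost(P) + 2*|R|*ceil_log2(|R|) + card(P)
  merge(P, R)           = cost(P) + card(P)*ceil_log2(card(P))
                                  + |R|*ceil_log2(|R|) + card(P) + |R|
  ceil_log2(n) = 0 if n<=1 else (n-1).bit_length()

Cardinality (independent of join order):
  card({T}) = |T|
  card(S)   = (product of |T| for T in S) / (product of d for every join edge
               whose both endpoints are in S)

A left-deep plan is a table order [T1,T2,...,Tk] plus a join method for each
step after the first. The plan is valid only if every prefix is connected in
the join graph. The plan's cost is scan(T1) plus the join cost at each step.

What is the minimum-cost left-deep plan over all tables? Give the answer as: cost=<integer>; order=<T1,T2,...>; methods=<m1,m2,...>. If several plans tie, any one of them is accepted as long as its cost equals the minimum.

cost=14100; order=A,B,C; methods=hash,hash

Selinger DP (subsets sized 1..n):
  {B}: scan cost=300, card=300
  {C}: scan cost=50, card=50
  {A}: scan cost=300, card=300
  {BC}: card=7500; try (C,hash)→1200, (B,merge)→3400, (C,merge)→3650, (B,hash)→5500, (B,nl)→15050, (C,nl)→15300; best=1200 via (C,hash)
  {AB}: card=7500; try (B,hash)→6000, (A,hash)→6000, (B,merge)→6300, (A,merge)→6300, (A,nl_idx)→10500, (B,nl)→90300 …(+1); best=6000 via (B,hash)
  {ABC}: card=187500; try (C,hash)→14100, (A,hash)→14100, (A,merge)→109200, (C,merge)→111350, (A,nl_idx)→256200, (C,nl)→381000 …(+1); best=14100 via (C,hash)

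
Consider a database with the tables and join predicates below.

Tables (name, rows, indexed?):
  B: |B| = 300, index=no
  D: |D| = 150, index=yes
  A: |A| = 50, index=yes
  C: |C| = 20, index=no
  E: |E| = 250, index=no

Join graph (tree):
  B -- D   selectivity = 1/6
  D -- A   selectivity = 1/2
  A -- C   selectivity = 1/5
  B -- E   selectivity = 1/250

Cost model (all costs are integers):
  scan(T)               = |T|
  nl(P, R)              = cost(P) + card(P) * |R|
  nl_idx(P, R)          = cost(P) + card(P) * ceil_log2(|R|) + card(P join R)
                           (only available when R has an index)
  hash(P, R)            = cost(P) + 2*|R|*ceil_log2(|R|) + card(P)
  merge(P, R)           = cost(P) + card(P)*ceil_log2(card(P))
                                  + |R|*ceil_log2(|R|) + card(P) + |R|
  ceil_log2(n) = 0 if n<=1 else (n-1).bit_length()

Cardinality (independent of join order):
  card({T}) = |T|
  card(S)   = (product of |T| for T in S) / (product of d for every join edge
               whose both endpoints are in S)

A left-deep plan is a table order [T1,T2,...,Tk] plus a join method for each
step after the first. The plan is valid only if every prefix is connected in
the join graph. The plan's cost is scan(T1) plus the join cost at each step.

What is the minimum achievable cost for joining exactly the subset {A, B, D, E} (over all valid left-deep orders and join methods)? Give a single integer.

15400

Selinger DP over subsets of {A,B,D,E}:
  {B}: scan cost=300, card=300
  {D}: scan cost=150, card=150
  {A}: scan cost=50, card=50
  {E}: scan cost=250, card=250
  {BD}: card=7500; try (D,hash)→3000, (B,merge)→4500, (D,merge)→4650, (B,hash)→5700, (D,nl_idx)→10200, (B,nl)→45150 …(+1); best=3000 via (D,hash)
  {BE}: card=300; try (E,hash)→4600, (B,merge)→5500, (E,merge)→5550, (B,hash)→5900, (B,nl)→75250, (E,nl)→75300; best=4600 via (E,hash)
  {AD}: card=3750; try (A,hash)→900, (D,merge)→1750, (A,merge)→1850, (D,hash)→2500, (D,nl_idx)→4200, (A,nl_idx)→4800 …(+2); best=900 via (A,hash)
  {ABD}: card=187500; try (B,hash)→10050, (A,hash)→11100, (B,merge)→52650, (A,merge)→108350, (A,nl_idx)→235500, (A,nl)→378000 …(+1); best=10050 via (B,hash)
  {BDE}: card=7500; try (D,hash)→7300, (D,merge)→8950, (E,hash)→14500, (D,nl_idx)→14500, (D,nl)→49600, (E,merge)→110250 …(+1); best=7300 via (D,hash)
  {ABDE}: card=187500; try (A,hash)→15400, (A,merge)→112650, (E,hash)→201550, (A,nl_idx)→239800, (A,nl)→382300, (E,merge)→3574800 …(+1); best=15400 via (A,hash)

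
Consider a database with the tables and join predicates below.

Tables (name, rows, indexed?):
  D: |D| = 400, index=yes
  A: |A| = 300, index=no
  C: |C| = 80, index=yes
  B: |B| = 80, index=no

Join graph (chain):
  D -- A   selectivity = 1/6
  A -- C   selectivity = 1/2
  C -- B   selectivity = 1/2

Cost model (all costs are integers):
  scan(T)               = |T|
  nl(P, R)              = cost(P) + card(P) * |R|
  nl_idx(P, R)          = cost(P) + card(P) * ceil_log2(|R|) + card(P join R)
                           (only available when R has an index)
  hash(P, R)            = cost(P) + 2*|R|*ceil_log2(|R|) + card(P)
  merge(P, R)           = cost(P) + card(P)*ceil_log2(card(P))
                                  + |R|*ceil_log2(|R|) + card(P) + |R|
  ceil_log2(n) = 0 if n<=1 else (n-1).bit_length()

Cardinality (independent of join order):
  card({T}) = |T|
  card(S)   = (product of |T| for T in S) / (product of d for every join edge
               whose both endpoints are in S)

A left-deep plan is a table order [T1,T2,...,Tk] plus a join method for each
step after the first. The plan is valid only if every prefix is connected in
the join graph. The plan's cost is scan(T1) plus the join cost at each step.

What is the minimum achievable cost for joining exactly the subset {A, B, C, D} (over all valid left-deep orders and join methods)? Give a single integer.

Selinger DP over subsets of {A,B,C,D}:
  {D}: scan cost=400, card=400
  {A}: scan cost=300, card=300
  {C}: scan cost=80, card=80
  {B}: scan cost=80, card=80
  {AD}: card=20000; try (A,hash)→6200, (D,merge)→7300, (A,merge)→7400, (D,hash)→7800, (D,nl_idx)→23000, (D,nl)→120300 …(+1); best=6200 via (A,hash)
  {AC}: card=12000; try (C,hash)→1720, (A,merge)→3720, (C,merge)→3940, (A,hash)→5560, (C,nl_idx)→14400, (A,nl)→24080 …(+1); best=1720 via (C,hash)
  {BC}: card=3200; try (C,hash)→1280, (B,hash)→1280, (C,merge)→1360, (B,merge)→1360, (C,nl_idx)→3840, (C,nl)→6480 …(+1); best=1280 via (C,hash)
  {ACD}: card=800000; try (D,hash)→20920, (C,hash)→27320, (D,merge)→185720, (C,merge)→326840, (D,nl_idx)→909720, (C,nl_idx)→946200 …(+2); best=20920 via (D,hash)
  {ABC}: card=480000; try (A,hash)→9880, (B,hash)→14840, (A,merge)→45880, (B,merge)→182360, (A,nl)→961280, (B,nl)→961720; best=9880 via (A,hash)
  {ABCD}: card=32000000; try (D,hash)→497080, (B,hash)→822040, (D,merge)→9613880, (B,merge)→16821560, (D,nl_idx)→36329880, (B,nl)→64020920 …(+1); best=497080 via (D,hash)

497080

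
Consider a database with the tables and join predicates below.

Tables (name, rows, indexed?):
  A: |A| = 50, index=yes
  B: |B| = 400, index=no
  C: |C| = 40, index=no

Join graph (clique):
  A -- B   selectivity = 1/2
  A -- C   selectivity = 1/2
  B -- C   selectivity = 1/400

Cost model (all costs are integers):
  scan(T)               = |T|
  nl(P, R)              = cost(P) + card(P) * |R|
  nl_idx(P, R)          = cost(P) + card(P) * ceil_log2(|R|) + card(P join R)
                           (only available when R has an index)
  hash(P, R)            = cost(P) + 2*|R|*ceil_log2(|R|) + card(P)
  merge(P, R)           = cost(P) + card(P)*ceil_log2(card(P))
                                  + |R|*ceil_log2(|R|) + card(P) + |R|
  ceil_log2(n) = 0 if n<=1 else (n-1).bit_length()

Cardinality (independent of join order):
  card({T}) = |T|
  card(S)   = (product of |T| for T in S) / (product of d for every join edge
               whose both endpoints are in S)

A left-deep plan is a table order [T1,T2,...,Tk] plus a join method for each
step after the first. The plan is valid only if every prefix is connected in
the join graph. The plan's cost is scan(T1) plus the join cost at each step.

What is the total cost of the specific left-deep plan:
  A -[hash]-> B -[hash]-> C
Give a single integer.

step 1: scan A: cost=50, card=50
step 2: join B via hash
    card(P join B) = 50*400/(2) = 10000
    cost = 50 + 2*400*9 + 50 = 7300
step 3: join C via hash
    card(P join C) = 10000*40/(2*400) = 500
    cost = 7300 + 2*40*6 + 10000 = 17780

17780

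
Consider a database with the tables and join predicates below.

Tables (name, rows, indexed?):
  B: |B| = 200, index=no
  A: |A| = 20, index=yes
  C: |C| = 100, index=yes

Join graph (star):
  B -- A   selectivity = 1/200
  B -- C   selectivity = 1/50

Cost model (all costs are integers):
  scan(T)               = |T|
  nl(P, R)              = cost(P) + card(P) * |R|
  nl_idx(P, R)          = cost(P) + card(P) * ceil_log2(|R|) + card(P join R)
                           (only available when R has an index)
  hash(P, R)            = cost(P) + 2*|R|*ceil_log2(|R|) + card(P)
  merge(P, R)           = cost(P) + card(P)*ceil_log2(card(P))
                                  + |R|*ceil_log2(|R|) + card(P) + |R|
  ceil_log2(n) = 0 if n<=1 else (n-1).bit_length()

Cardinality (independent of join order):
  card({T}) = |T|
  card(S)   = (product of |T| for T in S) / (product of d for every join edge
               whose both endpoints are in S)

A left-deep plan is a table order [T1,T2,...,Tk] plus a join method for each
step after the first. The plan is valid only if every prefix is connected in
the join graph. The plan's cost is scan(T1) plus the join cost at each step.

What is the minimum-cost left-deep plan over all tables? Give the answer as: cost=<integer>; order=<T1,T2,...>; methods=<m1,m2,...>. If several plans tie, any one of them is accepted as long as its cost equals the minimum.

cost=780; order=B,A,C; methods=hash,nl_idx

Selinger DP (subsets sized 1..n):
  {B}: scan cost=200, card=200
  {A}: scan cost=20, card=20
  {C}: scan cost=100, card=100
  {AB}: card=20; try (A,hash)→600, (A,nl_idx)→1220, (B,merge)→1940, (A,merge)→2120, (B,hash)→3240, (B,nl)→4020 …(+1); best=600 via (A,hash)
  {BC}: card=400; try (C,hash)→1800, (C,nl_idx)→2000, (B,merge)→2700, (C,merge)→2800, (B,hash)→3400, (B,nl)→20100 …(+1); best=1800 via (C,hash)
  {ABC}: card=40; try (C,nl_idx)→780, (C,merge)→1520, (C,hash)→2020, (A,hash)→2400, (C,nl)→2600, (A,nl_idx)→3840 …(+2); best=780 via (C,nl_idx)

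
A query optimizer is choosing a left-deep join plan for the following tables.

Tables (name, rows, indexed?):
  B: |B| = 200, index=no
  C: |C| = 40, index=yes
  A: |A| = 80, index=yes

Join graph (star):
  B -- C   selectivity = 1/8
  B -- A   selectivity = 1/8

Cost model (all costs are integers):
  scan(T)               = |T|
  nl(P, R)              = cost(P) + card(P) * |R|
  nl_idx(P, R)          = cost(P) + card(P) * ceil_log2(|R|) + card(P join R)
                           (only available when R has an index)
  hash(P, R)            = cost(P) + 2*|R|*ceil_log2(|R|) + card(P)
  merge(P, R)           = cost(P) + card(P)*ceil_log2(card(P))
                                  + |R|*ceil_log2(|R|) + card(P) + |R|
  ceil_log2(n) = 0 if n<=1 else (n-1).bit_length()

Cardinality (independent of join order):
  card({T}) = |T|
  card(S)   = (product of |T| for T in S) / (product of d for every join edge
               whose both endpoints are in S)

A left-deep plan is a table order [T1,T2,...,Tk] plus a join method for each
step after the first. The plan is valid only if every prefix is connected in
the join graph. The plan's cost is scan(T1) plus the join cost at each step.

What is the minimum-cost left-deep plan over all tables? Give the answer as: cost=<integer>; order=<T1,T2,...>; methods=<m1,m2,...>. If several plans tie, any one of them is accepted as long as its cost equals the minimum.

cost=3000; order=B,C,A; methods=hash,hash

Selinger DP (subsets sized 1..n):
  {B}: scan cost=200, card=200
  {C}: scan cost=40, card=40
  {A}: scan cost=80, card=80
  {BC}: card=1000; try (C,hash)→880, (B,merge)→2120, (C,merge)→2280, (C,nl_idx)→2400, (B,hash)→3280, (B,nl)→8040 …(+1); best=880 via (C,hash)
  {AB}: card=2000; try (A,hash)→1520, (B,merge)→2520, (A,merge)→2640, (B,hash)→3360, (A,nl_idx)→3600, (B,nl)→16080 …(+1); best=1520 via (A,hash)
  {ABC}: card=10000; try (A,hash)→3000, (C,hash)→4000, (A,merge)→12520, (A,nl_idx)→17880, (C,nl_idx)→23520, (C,merge)→25800 …(+2); best=3000 via (A,hash)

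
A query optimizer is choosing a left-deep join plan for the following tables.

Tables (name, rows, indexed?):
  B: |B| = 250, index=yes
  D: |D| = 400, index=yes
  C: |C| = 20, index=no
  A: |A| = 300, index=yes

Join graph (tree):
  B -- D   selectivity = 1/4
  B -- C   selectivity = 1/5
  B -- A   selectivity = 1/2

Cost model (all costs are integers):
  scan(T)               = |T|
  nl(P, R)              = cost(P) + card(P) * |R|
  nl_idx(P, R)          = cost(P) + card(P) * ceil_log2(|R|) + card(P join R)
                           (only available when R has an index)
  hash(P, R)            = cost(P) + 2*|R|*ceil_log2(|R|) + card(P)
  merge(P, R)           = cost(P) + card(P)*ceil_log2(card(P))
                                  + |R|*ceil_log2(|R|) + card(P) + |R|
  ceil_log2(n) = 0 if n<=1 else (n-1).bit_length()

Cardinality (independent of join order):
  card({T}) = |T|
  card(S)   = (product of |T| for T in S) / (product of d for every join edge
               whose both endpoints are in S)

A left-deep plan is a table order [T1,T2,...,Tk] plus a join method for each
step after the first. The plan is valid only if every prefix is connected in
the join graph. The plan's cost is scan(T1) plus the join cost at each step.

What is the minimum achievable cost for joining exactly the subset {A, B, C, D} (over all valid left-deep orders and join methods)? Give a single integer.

Selinger DP over subsets of {A,B,C,D}:
  {B}: scan cost=250, card=250
  {D}: scan cost=400, card=400
  {C}: scan cost=20, card=20
  {A}: scan cost=300, card=300
  {BD}: card=25000; try (B,hash)→4800, (D,merge)→6500, (B,merge)→6650, (D,hash)→7700, (D,nl_idx)→27500, (B,nl_idx)→28600 …(+2); best=4800 via (B,hash)
  {BC}: card=1000; try (C,hash)→700, (B,nl_idx)→1180, (B,merge)→2390, (C,merge)→2620, (B,hash)→4040, (B,nl)→5020 …(+1); best=700 via (C,hash)
  {AB}: card=37500; try (B,hash)→4600, (A,merge)→5500, (B,merge)→5550, (A,hash)→5900, (A,nl_idx)→40000, (B,nl_idx)→40200 …(+2); best=4600 via (B,hash)
  {BCD}: card=100000; try (D,hash)→8900, (D,merge)→15700, (C,hash)→30000, (D,nl_idx)→109700, (D,nl)→400700, (C,merge)→404920 …(+1); best=8900 via (D,hash)
  {ABD}: card=3750000; try (A,hash)→35200, (D,hash)→49300, (A,merge)→407800, (D,merge)→646100, (A,nl_idx)→3979800, (D,nl_idx)→4092100 …(+2); best=35200 via (A,hash)
  {ABC}: card=150000; try (A,hash)→7100, (A,merge)→14700, (C,hash)→42300, (A,nl_idx)→159700, (A,nl)→300700, (C,merge)→642220 …(+1); best=7100 via (A,hash)
  {ABCD}: card=15000000; try (A,hash)→114300, (D,hash)→164300, (A,merge)→1811900, (D,merge)→2861100, (C,hash)→3785400, (A,nl_idx)→15908900 …(+5); best=114300 via (A,hash)

114300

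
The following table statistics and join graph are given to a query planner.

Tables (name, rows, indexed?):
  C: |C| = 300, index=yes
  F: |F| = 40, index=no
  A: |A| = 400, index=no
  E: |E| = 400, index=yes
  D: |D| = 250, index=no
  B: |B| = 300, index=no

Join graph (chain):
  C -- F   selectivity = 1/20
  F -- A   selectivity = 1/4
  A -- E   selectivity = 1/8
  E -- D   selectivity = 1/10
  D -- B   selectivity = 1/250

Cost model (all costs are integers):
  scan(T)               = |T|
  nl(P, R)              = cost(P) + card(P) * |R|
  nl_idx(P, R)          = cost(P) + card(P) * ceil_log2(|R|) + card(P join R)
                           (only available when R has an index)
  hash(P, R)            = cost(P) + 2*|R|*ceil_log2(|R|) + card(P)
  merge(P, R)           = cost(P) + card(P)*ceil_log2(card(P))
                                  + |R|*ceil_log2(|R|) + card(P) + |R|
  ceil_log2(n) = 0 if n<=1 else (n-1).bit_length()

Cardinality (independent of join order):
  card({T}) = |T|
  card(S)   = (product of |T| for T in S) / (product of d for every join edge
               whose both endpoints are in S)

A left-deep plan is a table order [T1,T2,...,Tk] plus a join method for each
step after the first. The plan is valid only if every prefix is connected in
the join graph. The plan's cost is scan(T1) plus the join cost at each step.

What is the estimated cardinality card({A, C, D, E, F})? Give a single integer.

75000000

Tables in S: A(400), C(300), D(250), E(400), F(40)
Edges inside S: C-F(d=20), F-A(d=4), A-E(d=8), E-D(d=10)
numerator = 400 * 300 * 250 * 400 * 40 = 480000000000
denominator = 20 * 4 * 8 * 10 = 6400
card(S) = 480000000000 / 6400 = 75000000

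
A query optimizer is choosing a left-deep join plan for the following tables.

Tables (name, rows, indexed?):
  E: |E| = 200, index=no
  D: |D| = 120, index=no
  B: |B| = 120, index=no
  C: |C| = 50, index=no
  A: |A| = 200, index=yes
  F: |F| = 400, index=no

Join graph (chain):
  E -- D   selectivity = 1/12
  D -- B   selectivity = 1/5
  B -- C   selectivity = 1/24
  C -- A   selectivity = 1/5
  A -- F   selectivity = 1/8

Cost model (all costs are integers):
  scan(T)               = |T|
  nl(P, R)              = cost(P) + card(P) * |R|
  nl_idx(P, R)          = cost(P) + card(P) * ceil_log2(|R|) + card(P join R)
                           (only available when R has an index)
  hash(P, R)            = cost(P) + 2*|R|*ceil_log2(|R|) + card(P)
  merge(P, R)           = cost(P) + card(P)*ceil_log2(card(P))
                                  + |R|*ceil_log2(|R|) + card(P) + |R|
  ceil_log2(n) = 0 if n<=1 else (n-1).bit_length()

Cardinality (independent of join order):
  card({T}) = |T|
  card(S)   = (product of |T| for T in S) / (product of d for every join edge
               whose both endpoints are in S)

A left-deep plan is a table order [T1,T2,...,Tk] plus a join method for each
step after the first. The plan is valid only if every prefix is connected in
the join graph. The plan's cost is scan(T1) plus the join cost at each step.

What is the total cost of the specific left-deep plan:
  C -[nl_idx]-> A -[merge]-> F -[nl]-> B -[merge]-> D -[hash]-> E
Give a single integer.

34034610

step 1: scan C: cost=50, card=50
step 2: join A via nl_idx
    card(P join A) = 50*200/(5) = 2000
    cost = 50 + 50*8 + 2000 = 2450
step 3: join F via merge
    card(P join F) = 2000*400/(8) = 100000
    cost = 2450 + 2000*11 + 400*9 + 2000 + 400 = 30450
step 4: join B via nl
    card(P join B) = 100000*120/(24) = 500000
    cost = 30450 + 100000*120 = 12030450
step 5: join D via merge
    card(P join D) = 500000*120/(5) = 12000000
    cost = 12030450 + 500000*19 + 120*7 + 500000 + 120 = 22031410
step 6: join E via hash
    card(P join E) = 12000000*200/(12) = 200000000
    cost = 22031410 + 2*200*8 + 12000000 = 34034610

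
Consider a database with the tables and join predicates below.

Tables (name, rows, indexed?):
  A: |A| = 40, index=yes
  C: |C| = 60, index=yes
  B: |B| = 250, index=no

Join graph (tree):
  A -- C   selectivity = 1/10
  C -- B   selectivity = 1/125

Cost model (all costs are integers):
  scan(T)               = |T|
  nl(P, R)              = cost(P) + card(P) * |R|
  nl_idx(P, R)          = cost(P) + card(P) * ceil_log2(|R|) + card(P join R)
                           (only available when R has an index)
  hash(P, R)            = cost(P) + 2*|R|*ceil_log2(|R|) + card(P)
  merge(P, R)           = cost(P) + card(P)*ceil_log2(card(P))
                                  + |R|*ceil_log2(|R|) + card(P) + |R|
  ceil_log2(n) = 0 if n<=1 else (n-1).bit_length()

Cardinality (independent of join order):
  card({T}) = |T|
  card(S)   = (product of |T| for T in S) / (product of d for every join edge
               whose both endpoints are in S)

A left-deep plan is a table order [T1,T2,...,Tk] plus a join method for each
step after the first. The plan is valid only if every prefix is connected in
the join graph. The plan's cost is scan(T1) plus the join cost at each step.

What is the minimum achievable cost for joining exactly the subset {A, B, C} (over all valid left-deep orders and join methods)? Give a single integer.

1820

Selinger DP over subsets of {A,B,C}:
  {A}: scan cost=40, card=40
  {C}: scan cost=60, card=60
  {B}: scan cost=250, card=250
  {AC}: card=240; try (C,nl_idx)→520, (A,hash)→600, (A,nl_idx)→660, (C,merge)→740, (A,merge)→760, (C,hash)→800 …(+2); best=520 via (C,nl_idx)
  {BC}: card=120; try (C,hash)→1220, (C,nl_idx)→1870, (B,merge)→2730, (C,merge)→2920, (B,hash)→4120, (B,nl)→15060 …(+1); best=1220 via (C,hash)
  {ABC}: card=480; try (A,hash)→1820, (A,nl_idx)→2420, (A,merge)→2460, (B,hash)→4760, (B,merge)→4930, (A,nl)→6020 …(+1); best=1820 via (A,hash)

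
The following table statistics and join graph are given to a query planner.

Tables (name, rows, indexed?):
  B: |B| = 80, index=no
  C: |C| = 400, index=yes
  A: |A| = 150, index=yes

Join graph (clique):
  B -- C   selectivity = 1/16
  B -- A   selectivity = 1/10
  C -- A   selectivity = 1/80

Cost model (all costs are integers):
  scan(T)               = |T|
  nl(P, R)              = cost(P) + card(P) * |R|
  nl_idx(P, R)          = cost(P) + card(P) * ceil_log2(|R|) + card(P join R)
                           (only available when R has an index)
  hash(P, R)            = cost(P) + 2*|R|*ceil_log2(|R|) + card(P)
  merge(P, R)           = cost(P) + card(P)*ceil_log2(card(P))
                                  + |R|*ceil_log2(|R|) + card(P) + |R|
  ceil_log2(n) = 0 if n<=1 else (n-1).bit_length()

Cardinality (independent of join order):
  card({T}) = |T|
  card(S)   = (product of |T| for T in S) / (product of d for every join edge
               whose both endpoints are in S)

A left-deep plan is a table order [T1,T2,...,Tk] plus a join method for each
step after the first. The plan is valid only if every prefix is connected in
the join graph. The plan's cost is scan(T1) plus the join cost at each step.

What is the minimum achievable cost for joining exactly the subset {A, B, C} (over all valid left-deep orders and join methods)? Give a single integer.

4120

Selinger DP over subsets of {A,B,C}:
  {B}: scan cost=80, card=80
  {C}: scan cost=400, card=400
  {A}: scan cost=150, card=150
  {BC}: card=2000; try (B,hash)→1920, (C,nl_idx)→2800, (C,merge)→4720, (B,merge)→5040, (C,hash)→7360, (C,nl)→32080 …(+1); best=1920 via (B,hash)
  {AB}: card=1200; try (B,hash)→1420, (A,nl_idx)→1920, (A,merge)→2070, (B,merge)→2140, (A,hash)→2560, (A,nl)→12080 …(+1); best=1420 via (B,hash)
  {AC}: card=750; try (C,nl_idx)→2250, (A,hash)→3200, (A,nl_idx)→4350, (C,merge)→5500, (A,merge)→5750, (C,hash)→7500 …(+2); best=2250 via (C,nl_idx)
  {ABC}: card=375; try (B,hash)→4120, (A,hash)→6320, (C,hash)→9820, (B,merge)→11140, (C,nl_idx)→12595, (A,nl_idx)→18295 …(+5); best=4120 via (B,hash)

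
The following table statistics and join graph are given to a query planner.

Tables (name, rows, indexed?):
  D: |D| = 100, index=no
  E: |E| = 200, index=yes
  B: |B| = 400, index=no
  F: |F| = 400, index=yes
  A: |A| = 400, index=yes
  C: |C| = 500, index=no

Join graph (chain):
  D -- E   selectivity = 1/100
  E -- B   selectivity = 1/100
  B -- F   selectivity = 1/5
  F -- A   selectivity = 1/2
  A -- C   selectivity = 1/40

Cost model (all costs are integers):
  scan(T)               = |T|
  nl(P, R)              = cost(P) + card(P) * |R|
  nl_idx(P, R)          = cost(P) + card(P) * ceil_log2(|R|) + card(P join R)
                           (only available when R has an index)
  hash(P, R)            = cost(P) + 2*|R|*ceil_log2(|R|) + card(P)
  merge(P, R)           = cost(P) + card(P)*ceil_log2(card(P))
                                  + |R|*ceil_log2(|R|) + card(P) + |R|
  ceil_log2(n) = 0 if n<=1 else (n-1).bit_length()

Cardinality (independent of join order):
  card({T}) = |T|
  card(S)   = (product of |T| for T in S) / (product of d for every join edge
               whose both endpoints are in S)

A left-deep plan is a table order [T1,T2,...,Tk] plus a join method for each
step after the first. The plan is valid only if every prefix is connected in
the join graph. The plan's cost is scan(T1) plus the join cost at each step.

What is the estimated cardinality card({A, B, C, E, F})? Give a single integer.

Tables in S: A(400), B(400), C(500), E(200), F(400)
Edges inside S: E-B(d=100), B-F(d=5), F-A(d=2), A-C(d=40)
numerator = 400 * 400 * 500 * 200 * 400 = 6400000000000
denominator = 100 * 5 * 2 * 40 = 40000
card(S) = 6400000000000 / 40000 = 160000000

160000000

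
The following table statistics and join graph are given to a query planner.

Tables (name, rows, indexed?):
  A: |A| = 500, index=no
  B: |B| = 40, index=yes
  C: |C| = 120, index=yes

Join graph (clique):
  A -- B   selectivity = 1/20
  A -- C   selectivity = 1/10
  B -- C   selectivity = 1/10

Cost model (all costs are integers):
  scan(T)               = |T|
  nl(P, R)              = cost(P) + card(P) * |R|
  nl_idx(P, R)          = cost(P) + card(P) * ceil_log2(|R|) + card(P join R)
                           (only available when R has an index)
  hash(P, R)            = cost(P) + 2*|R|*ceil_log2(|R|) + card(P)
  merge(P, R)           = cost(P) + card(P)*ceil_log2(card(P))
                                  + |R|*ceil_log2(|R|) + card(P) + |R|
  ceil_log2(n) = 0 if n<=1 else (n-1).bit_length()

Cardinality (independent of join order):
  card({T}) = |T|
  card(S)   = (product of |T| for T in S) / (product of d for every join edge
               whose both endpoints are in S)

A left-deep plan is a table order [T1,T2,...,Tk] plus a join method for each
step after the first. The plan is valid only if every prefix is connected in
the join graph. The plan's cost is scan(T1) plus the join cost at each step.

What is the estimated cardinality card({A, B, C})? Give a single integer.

Tables in S: A(500), B(40), C(120)
Edges inside S: A-B(d=20), A-C(d=10), B-C(d=10)
numerator = 500 * 40 * 120 = 2400000
denominator = 20 * 10 * 10 = 2000
card(S) = 2400000 / 2000 = 1200

1200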